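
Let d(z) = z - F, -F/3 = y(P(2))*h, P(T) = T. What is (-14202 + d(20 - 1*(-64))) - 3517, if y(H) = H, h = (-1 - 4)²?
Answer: -17485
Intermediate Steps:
h = 25 (h = (-5)² = 25)
F = -150 (F = -6*25 = -3*50 = -150)
d(z) = 150 + z (d(z) = z - 1*(-150) = z + 150 = 150 + z)
(-14202 + d(20 - 1*(-64))) - 3517 = (-14202 + (150 + (20 - 1*(-64)))) - 3517 = (-14202 + (150 + (20 + 64))) - 3517 = (-14202 + (150 + 84)) - 3517 = (-14202 + 234) - 3517 = -13968 - 3517 = -17485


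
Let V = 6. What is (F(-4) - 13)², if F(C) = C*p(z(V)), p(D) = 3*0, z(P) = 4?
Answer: 169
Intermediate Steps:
p(D) = 0
F(C) = 0 (F(C) = C*0 = 0)
(F(-4) - 13)² = (0 - 13)² = (-13)² = 169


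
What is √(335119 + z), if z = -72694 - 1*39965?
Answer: 14*√1135 ≈ 471.66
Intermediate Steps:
z = -112659 (z = -72694 - 39965 = -112659)
√(335119 + z) = √(335119 - 112659) = √222460 = 14*√1135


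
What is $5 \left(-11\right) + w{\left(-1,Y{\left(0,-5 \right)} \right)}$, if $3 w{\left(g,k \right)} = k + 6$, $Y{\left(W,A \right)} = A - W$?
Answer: $- \frac{164}{3} \approx -54.667$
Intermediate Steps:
$w{\left(g,k \right)} = 2 + \frac{k}{3}$ ($w{\left(g,k \right)} = \frac{k + 6}{3} = \frac{6 + k}{3} = 2 + \frac{k}{3}$)
$5 \left(-11\right) + w{\left(-1,Y{\left(0,-5 \right)} \right)} = 5 \left(-11\right) + \left(2 + \frac{-5 - 0}{3}\right) = -55 + \left(2 + \frac{-5 + 0}{3}\right) = -55 + \left(2 + \frac{1}{3} \left(-5\right)\right) = -55 + \left(2 - \frac{5}{3}\right) = -55 + \frac{1}{3} = - \frac{164}{3}$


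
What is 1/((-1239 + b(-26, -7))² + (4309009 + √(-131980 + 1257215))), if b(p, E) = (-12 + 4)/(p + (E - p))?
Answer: 14024959634/81923984276790321 - 2401*√1125235/81923984276790321 ≈ 1.7116e-7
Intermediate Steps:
b(p, E) = -8/E
1/((-1239 + b(-26, -7))² + (4309009 + √(-131980 + 1257215))) = 1/((-1239 - 8/(-7))² + (4309009 + √(-131980 + 1257215))) = 1/((-1239 - 8*(-⅐))² + (4309009 + √1125235)) = 1/((-1239 + 8/7)² + (4309009 + √1125235)) = 1/((-8665/7)² + (4309009 + √1125235)) = 1/(75082225/49 + (4309009 + √1125235)) = 1/(286223666/49 + √1125235)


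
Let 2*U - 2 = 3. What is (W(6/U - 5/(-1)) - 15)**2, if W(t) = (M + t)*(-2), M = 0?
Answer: 22201/25 ≈ 888.04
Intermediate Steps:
U = 5/2 (U = 1 + (1/2)*3 = 1 + 3/2 = 5/2 ≈ 2.5000)
W(t) = -2*t (W(t) = (0 + t)*(-2) = t*(-2) = -2*t)
(W(6/U - 5/(-1)) - 15)**2 = (-2*(6/(5/2) - 5/(-1)) - 15)**2 = (-2*(6*(2/5) - 5*(-1)) - 15)**2 = (-2*(12/5 + 5) - 15)**2 = (-2*37/5 - 15)**2 = (-74/5 - 15)**2 = (-149/5)**2 = 22201/25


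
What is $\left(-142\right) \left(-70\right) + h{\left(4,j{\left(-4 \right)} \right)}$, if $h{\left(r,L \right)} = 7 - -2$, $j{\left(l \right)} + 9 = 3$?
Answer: $9949$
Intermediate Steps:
$j{\left(l \right)} = -6$ ($j{\left(l \right)} = -9 + 3 = -6$)
$h{\left(r,L \right)} = 9$ ($h{\left(r,L \right)} = 7 + 2 = 9$)
$\left(-142\right) \left(-70\right) + h{\left(4,j{\left(-4 \right)} \right)} = \left(-142\right) \left(-70\right) + 9 = 9940 + 9 = 9949$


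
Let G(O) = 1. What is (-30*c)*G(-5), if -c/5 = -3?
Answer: -450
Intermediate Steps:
c = 15 (c = -5*(-3) = 15)
(-30*c)*G(-5) = -30*15*1 = -450*1 = -450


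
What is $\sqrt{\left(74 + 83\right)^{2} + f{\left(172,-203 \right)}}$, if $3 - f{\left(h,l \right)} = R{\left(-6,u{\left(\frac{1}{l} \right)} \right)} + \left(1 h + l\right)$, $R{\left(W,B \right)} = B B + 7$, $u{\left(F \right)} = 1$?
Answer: $5 \sqrt{987} \approx 157.08$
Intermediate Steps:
$R{\left(W,B \right)} = 7 + B^{2}$ ($R{\left(W,B \right)} = B^{2} + 7 = 7 + B^{2}$)
$f{\left(h,l \right)} = -5 - h - l$ ($f{\left(h,l \right)} = 3 - \left(\left(7 + 1^{2}\right) + \left(1 h + l\right)\right) = 3 - \left(\left(7 + 1\right) + \left(h + l\right)\right) = 3 - \left(8 + \left(h + l\right)\right) = 3 - \left(8 + h + l\right) = -5 - h - l$)
$\sqrt{\left(74 + 83\right)^{2} + f{\left(172,-203 \right)}} = \sqrt{\left(74 + 83\right)^{2} - -26} = \sqrt{157^{2} - -26} = \sqrt{24649 + 26} = \sqrt{24675} = 5 \sqrt{987}$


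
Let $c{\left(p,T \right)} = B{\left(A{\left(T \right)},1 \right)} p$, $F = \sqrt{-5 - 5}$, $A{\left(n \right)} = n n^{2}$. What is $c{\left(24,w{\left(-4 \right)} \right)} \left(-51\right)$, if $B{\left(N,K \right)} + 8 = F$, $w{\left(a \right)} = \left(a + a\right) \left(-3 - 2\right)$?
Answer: $9792 - 1224 i \sqrt{10} \approx 9792.0 - 3870.6 i$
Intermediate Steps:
$w{\left(a \right)} = - 10 a$ ($w{\left(a \right)} = 2 a \left(-5\right) = - 10 a$)
$A{\left(n \right)} = n^{3}$
$F = i \sqrt{10}$ ($F = \sqrt{-10} = i \sqrt{10} \approx 3.1623 i$)
$B{\left(N,K \right)} = -8 + i \sqrt{10}$
$c{\left(p,T \right)} = p \left(-8 + i \sqrt{10}\right)$ ($c{\left(p,T \right)} = \left(-8 + i \sqrt{10}\right) p = p \left(-8 + i \sqrt{10}\right)$)
$c{\left(24,w{\left(-4 \right)} \right)} \left(-51\right) = 24 \left(-8 + i \sqrt{10}\right) \left(-51\right) = \left(-192 + 24 i \sqrt{10}\right) \left(-51\right) = 9792 - 1224 i \sqrt{10}$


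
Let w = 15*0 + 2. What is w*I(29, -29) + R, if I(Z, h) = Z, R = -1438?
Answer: -1380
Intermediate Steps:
w = 2 (w = 0 + 2 = 2)
w*I(29, -29) + R = 2*29 - 1438 = 58 - 1438 = -1380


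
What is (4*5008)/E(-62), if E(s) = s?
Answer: -10016/31 ≈ -323.10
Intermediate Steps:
(4*5008)/E(-62) = (4*5008)/(-62) = 20032*(-1/62) = -10016/31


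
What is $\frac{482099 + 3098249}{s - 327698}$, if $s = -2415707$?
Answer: $- \frac{3580348}{2743405} \approx -1.3051$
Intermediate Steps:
$\frac{482099 + 3098249}{s - 327698} = \frac{482099 + 3098249}{-2415707 - 327698} = \frac{3580348}{-2743405} = 3580348 \left(- \frac{1}{2743405}\right) = - \frac{3580348}{2743405}$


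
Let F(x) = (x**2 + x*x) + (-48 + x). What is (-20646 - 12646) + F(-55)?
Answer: -27345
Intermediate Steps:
F(x) = -48 + x + 2*x**2 (F(x) = (x**2 + x**2) + (-48 + x) = 2*x**2 + (-48 + x) = -48 + x + 2*x**2)
(-20646 - 12646) + F(-55) = (-20646 - 12646) + (-48 - 55 + 2*(-55)**2) = -33292 + (-48 - 55 + 2*3025) = -33292 + (-48 - 55 + 6050) = -33292 + 5947 = -27345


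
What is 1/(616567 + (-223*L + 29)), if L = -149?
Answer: 1/649823 ≈ 1.5389e-6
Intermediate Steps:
1/(616567 + (-223*L + 29)) = 1/(616567 + (-223*(-149) + 29)) = 1/(616567 + (33227 + 29)) = 1/(616567 + 33256) = 1/649823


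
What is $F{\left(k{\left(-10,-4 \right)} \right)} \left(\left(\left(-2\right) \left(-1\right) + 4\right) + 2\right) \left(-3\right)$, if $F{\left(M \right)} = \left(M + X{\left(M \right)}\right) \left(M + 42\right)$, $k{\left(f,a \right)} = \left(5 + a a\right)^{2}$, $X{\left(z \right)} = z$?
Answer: $-10224144$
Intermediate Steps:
$k{\left(f,a \right)} = \left(5 + a^{2}\right)^{2}$
$F{\left(M \right)} = 2 M \left(42 + M\right)$ ($F{\left(M \right)} = \left(M + M\right) \left(M + 42\right) = 2 M \left(42 + M\right)$)
$F{\left(k{\left(-10,-4 \right)} \right)} \left(\left(\left(-2\right) \left(-1\right) + 4\right) + 2\right) \left(-3\right) = 2 \left(5 + \left(-4\right)^{2}\right)^{2} \left(42 + \left(5 + \left(-4\right)^{2}\right)^{2}\right) \left(\left(\left(-2\right) \left(-1\right) + 4\right) + 2\right) \left(-3\right) = 2 \left(5 + 16\right)^{2} \left(42 + \left(5 + 16\right)^{2}\right) \left(\left(2 + 4\right) + 2\right) \left(-3\right) = 2 \cdot 21^{2} \left(42 + 21^{2}\right) \left(6 + 2\right) \left(-3\right) = 2 \cdot 441 \left(42 + 441\right) 8 \left(-3\right) = 2 \cdot 441 \cdot 483 \left(-24\right) = 426006 \left(-24\right) = -10224144$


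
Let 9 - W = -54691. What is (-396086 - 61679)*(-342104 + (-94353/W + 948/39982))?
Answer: 34249539537849447119/218701540 ≈ 1.5660e+11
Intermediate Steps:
W = 54700 (W = 9 - 1*(-54691) = 9 + 54691 = 54700)
(-396086 - 61679)*(-342104 + (-94353/W + 948/39982)) = (-396086 - 61679)*(-342104 + (-94353/54700 + 948/39982)) = -457765*(-342104 + (-94353*1/54700 + 948*(1/39982))) = -457765*(-342104 + (-94353/54700 + 474/19991)) = -457765*(-342104 - 1860283023/1093507700) = -457765*(-374095218483823/1093507700) = 34249539537849447119/218701540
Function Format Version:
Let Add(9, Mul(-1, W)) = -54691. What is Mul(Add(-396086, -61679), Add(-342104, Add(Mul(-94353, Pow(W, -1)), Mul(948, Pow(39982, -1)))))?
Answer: Rational(34249539537849447119, 218701540) ≈ 1.5660e+11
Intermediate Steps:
W = 54700 (W = Add(9, Mul(-1, -54691)) = Add(9, 54691) = 54700)
Mul(Add(-396086, -61679), Add(-342104, Add(Mul(-94353, Pow(W, -1)), Mul(948, Pow(39982, -1))))) = Mul(Add(-396086, -61679), Add(-342104, Add(Mul(-94353, Pow(54700, -1)), Mul(948, Pow(39982, -1))))) = Mul(-457765, Add(-342104, Add(Mul(-94353, Rational(1, 54700)), Mul(948, Rational(1, 39982))))) = Mul(-457765, Add(-342104, Add(Rational(-94353, 54700), Rational(474, 19991)))) = Mul(-457765, Add(-342104, Rational(-1860283023, 1093507700))) = Mul(-457765, Rational(-374095218483823, 1093507700)) = Rational(34249539537849447119, 218701540)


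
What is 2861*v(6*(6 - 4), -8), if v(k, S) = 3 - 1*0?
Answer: 8583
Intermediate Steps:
v(k, S) = 3 (v(k, S) = 3 + 0 = 3)
2861*v(6*(6 - 4), -8) = 2861*3 = 8583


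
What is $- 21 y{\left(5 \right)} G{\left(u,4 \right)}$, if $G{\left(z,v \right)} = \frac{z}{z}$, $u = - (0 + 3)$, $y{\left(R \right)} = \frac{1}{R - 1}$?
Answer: $- \frac{21}{4} \approx -5.25$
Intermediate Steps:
$y{\left(R \right)} = \frac{1}{-1 + R}$
$u = -3$ ($u = \left(-1\right) 3 = -3$)
$G{\left(z,v \right)} = 1$
$- 21 y{\left(5 \right)} G{\left(u,4 \right)} = - \frac{21}{-1 + 5} \cdot 1 = - \frac{21}{4} \cdot 1 = \left(-21\right) \frac{1}{4} \cdot 1 = \left(- \frac{21}{4}\right) 1 = - \frac{21}{4}$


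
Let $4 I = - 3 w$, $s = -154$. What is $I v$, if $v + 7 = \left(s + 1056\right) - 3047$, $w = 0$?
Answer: $0$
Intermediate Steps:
$I = 0$ ($I = \frac{\left(-3\right) 0}{4} = \frac{1}{4} \cdot 0 = 0$)
$v = -2152$ ($v = -7 + \left(\left(-154 + 1056\right) - 3047\right) = -7 + \left(902 - 3047\right) = -7 - 2145 = -2152$)
$I v = 0 \left(-2152\right) = 0$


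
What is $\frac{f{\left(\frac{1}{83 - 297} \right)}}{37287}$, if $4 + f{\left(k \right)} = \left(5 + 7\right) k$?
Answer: $- \frac{434}{3989709} \approx -0.00010878$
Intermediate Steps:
$f{\left(k \right)} = -4 + 12 k$ ($f{\left(k \right)} = -4 + \left(5 + 7\right) k = -4 + 12 k$)
$\frac{f{\left(\frac{1}{83 - 297} \right)}}{37287} = \frac{-4 + \frac{12}{83 - 297}}{37287} = \left(-4 + \frac{12}{-214}\right) \frac{1}{37287} = \left(-4 + 12 \left(- \frac{1}{214}\right)\right) \frac{1}{37287} = \left(-4 - \frac{6}{107}\right) \frac{1}{37287} = \left(- \frac{434}{107}\right) \frac{1}{37287} = - \frac{434}{3989709}$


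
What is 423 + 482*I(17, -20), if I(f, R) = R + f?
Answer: -1023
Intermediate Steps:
423 + 482*I(17, -20) = 423 + 482*(-20 + 17) = 423 + 482*(-3) = 423 - 1446 = -1023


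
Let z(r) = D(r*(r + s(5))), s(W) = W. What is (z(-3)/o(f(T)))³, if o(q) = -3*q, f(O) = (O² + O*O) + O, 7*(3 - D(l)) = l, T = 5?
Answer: -729/57066625 ≈ -1.2775e-5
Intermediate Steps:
D(l) = 3 - l/7
f(O) = O + 2*O² (f(O) = (O² + O²) + O = 2*O² + O = O + 2*O²)
z(r) = 3 - r*(5 + r)/7 (z(r) = 3 - r*(r + 5)/7 = 3 - r*(5 + r)/7)
(z(-3)/o(f(T)))³ = ((3 - ⅐*(-3)*(5 - 3))/((-15*(1 + 2*5))))³ = ((3 - ⅐*(-3)*2)/((-15*(1 + 10))))³ = ((3 + 6/7)/((-15*11)))³ = (27/(7*((-3*55))))³ = ((27/7)/(-165))³ = ((27/7)*(-1/165))³ = (-9/385)³ = -729/57066625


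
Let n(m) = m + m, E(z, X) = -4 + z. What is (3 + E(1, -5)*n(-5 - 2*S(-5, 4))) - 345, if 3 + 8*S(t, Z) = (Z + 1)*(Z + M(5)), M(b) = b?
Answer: -249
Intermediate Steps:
S(t, Z) = -3/8 + (1 + Z)*(5 + Z)/8 (S(t, Z) = -3/8 + ((Z + 1)*(Z + 5))/8 = -3/8 + ((1 + Z)*(5 + Z))/8 = -3/8 + (1 + Z)*(5 + Z)/8)
n(m) = 2*m
(3 + E(1, -5)*n(-5 - 2*S(-5, 4))) - 345 = (3 + (-4 + 1)*(2*(-5 - 2*(¼ + (⅛)*4² + (¾)*4)))) - 345 = (3 - 6*(-5 - 2*(¼ + (⅛)*16 + 3))) - 345 = (3 - 6*(-5 - 2*(¼ + 2 + 3))) - 345 = (3 - 6*(-5 - 2*21/4)) - 345 = (3 - 6*(-5 - 21/2)) - 345 = (3 - 6*(-31)/2) - 345 = (3 - 3*(-31)) - 345 = (3 + 93) - 345 = 96 - 345 = -249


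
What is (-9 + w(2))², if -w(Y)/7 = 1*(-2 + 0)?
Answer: 25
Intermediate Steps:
w(Y) = 14 (w(Y) = -7*(-2 + 0) = -7*(-2) = 14)
(-9 + w(2))² = (-9 + 14)² = 5² = 25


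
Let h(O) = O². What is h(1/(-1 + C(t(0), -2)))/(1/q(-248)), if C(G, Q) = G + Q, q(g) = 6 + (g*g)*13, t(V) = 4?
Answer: 799558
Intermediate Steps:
q(g) = 6 + 13*g² (q(g) = 6 + g²*13 = 6 + 13*g²)
h(1/(-1 + C(t(0), -2)))/(1/q(-248)) = (1/(-1 + (4 - 2)))²/(1/(6 + 13*(-248)²)) = (1/(-1 + 2))²/(1/(6 + 13*61504)) = (1/1)²/(1/(6 + 799552)) = 1²/(1/799558) = 1/(1/799558) = 1*799558 = 799558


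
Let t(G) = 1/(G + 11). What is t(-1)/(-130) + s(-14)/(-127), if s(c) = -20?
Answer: 25873/165100 ≈ 0.15671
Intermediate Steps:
t(G) = 1/(11 + G)
t(-1)/(-130) + s(-14)/(-127) = 1/((11 - 1)*(-130)) - 20/(-127) = -1/130/10 - 20*(-1/127) = (1/10)*(-1/130) + 20/127 = -1/1300 + 20/127 = 25873/165100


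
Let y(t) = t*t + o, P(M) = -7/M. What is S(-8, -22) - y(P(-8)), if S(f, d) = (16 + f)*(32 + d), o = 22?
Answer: 3663/64 ≈ 57.234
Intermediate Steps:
y(t) = 22 + t² (y(t) = t*t + 22 = t² + 22 = 22 + t²)
S(-8, -22) - y(P(-8)) = (512 + 16*(-22) + 32*(-8) - 22*(-8)) - (22 + (-7/(-8))²) = (512 - 352 - 256 + 176) - (22 + (-7*(-⅛))²) = 80 - (22 + (7/8)²) = 80 - (22 + 49/64) = 80 - 1*1457/64 = 80 - 1457/64 = 3663/64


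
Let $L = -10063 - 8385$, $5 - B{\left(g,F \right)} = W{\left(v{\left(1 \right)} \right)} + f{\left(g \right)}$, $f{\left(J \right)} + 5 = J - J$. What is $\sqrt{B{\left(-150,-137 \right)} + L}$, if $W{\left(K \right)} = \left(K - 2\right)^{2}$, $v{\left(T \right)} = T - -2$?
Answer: $i \sqrt{18439} \approx 135.79 i$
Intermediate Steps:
$v{\left(T \right)} = 2 + T$ ($v{\left(T \right)} = T + 2 = 2 + T$)
$f{\left(J \right)} = -5$ ($f{\left(J \right)} = -5 + \left(J - J\right) = -5 + 0 = -5$)
$W{\left(K \right)} = \left(-2 + K\right)^{2}$
$B{\left(g,F \right)} = 9$ ($B{\left(g,F \right)} = 5 - \left(\left(-2 + \left(2 + 1\right)\right)^{2} - 5\right) = 5 - \left(\left(-2 + 3\right)^{2} - 5\right) = 5 - \left(1^{2} - 5\right) = 5 - \left(1 - 5\right) = 5 - -4 = 5 + 4 = 9$)
$L = -18448$
$\sqrt{B{\left(-150,-137 \right)} + L} = \sqrt{9 - 18448} = \sqrt{-18439} = i \sqrt{18439}$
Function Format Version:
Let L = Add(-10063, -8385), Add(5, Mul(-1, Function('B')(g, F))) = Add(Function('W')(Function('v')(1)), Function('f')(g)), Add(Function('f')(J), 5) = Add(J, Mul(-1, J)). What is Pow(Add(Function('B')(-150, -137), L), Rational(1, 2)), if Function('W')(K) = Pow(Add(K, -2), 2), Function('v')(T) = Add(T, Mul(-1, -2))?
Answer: Mul(I, Pow(18439, Rational(1, 2))) ≈ Mul(135.79, I)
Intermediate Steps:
Function('v')(T) = Add(2, T) (Function('v')(T) = Add(T, 2) = Add(2, T))
Function('f')(J) = -5 (Function('f')(J) = Add(-5, Add(J, Mul(-1, J))) = Add(-5, 0) = -5)
Function('W')(K) = Pow(Add(-2, K), 2)
Function('B')(g, F) = 9 (Function('B')(g, F) = Add(5, Mul(-1, Add(Pow(Add(-2, Add(2, 1)), 2), -5))) = Add(5, Mul(-1, Add(Pow(Add(-2, 3), 2), -5))) = Add(5, Mul(-1, Add(Pow(1, 2), -5))) = Add(5, Mul(-1, Add(1, -5))) = Add(5, Mul(-1, -4)) = Add(5, 4) = 9)
L = -18448
Pow(Add(Function('B')(-150, -137), L), Rational(1, 2)) = Pow(Add(9, -18448), Rational(1, 2)) = Pow(-18439, Rational(1, 2)) = Mul(I, Pow(18439, Rational(1, 2)))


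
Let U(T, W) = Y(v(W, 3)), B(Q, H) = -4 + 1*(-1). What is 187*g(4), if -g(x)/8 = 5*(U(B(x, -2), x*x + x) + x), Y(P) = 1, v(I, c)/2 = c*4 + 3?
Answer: -37400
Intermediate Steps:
v(I, c) = 6 + 8*c (v(I, c) = 2*(c*4 + 3) = 2*(4*c + 3) = 2*(3 + 4*c) = 6 + 8*c)
B(Q, H) = -5 (B(Q, H) = -4 - 1 = -5)
U(T, W) = 1
g(x) = -40 - 40*x (g(x) = -40*(1 + x) = -8*(5 + 5*x) = -40 - 40*x)
187*g(4) = 187*(-40 - 40*4) = 187*(-40 - 160) = 187*(-200) = -37400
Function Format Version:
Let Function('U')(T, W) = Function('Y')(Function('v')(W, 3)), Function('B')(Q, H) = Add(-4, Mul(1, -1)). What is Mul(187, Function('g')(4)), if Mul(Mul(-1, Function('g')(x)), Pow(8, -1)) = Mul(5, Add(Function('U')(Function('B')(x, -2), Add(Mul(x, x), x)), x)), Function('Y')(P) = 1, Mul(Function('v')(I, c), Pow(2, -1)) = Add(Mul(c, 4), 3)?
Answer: -37400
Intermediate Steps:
Function('v')(I, c) = Add(6, Mul(8, c)) (Function('v')(I, c) = Mul(2, Add(Mul(c, 4), 3)) = Mul(2, Add(Mul(4, c), 3)) = Mul(2, Add(3, Mul(4, c))) = Add(6, Mul(8, c)))
Function('B')(Q, H) = -5 (Function('B')(Q, H) = Add(-4, -1) = -5)
Function('U')(T, W) = 1
Function('g')(x) = Add(-40, Mul(-40, x)) (Function('g')(x) = Mul(-8, Mul(5, Add(1, x))) = Mul(-8, Add(5, Mul(5, x))) = Add(-40, Mul(-40, x)))
Mul(187, Function('g')(4)) = Mul(187, Add(-40, Mul(-40, 4))) = Mul(187, Add(-40, -160)) = Mul(187, -200) = -37400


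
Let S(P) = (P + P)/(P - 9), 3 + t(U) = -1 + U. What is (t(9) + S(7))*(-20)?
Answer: 40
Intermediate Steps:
t(U) = -4 + U (t(U) = -3 + (-1 + U) = -4 + U)
S(P) = 2*P/(-9 + P) (S(P) = (2*P)/(-9 + P) = 2*P/(-9 + P))
(t(9) + S(7))*(-20) = ((-4 + 9) + 2*7/(-9 + 7))*(-20) = (5 + 2*7/(-2))*(-20) = (5 + 2*7*(-½))*(-20) = (5 - 7)*(-20) = -2*(-20) = 40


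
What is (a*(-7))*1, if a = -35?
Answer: 245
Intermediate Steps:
(a*(-7))*1 = -35*(-7)*1 = 245*1 = 245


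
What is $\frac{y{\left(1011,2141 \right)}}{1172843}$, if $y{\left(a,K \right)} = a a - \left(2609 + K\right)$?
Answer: $\frac{1017371}{1172843} \approx 0.86744$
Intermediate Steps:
$y{\left(a,K \right)} = -2609 + a^{2} - K$ ($y{\left(a,K \right)} = a^{2} - \left(2609 + K\right) = -2609 + a^{2} - K$)
$\frac{y{\left(1011,2141 \right)}}{1172843} = \frac{-2609 + 1011^{2} - 2141}{1172843} = \left(-2609 + 1022121 - 2141\right) \frac{1}{1172843} = 1017371 \cdot \frac{1}{1172843} = \frac{1017371}{1172843}$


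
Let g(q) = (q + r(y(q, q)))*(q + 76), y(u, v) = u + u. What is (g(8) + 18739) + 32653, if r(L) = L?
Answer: 53408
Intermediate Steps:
y(u, v) = 2*u
g(q) = 3*q*(76 + q) (g(q) = (q + 2*q)*(q + 76) = (3*q)*(76 + q) = 3*q*(76 + q))
(g(8) + 18739) + 32653 = (3*8*(76 + 8) + 18739) + 32653 = (3*8*84 + 18739) + 32653 = (2016 + 18739) + 32653 = 20755 + 32653 = 53408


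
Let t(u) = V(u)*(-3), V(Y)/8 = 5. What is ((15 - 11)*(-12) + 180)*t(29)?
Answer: -15840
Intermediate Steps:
V(Y) = 40 (V(Y) = 8*5 = 40)
t(u) = -120 (t(u) = 40*(-3) = -120)
((15 - 11)*(-12) + 180)*t(29) = ((15 - 11)*(-12) + 180)*(-120) = (4*(-12) + 180)*(-120) = (-48 + 180)*(-120) = 132*(-120) = -15840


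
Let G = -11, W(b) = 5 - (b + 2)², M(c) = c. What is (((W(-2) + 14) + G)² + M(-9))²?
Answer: 3025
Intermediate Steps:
W(b) = 5 - (2 + b)²
(((W(-2) + 14) + G)² + M(-9))² = ((((5 - (2 - 2)²) + 14) - 11)² - 9)² = ((((5 - 1*0²) + 14) - 11)² - 9)² = ((((5 - 1*0) + 14) - 11)² - 9)² = ((((5 + 0) + 14) - 11)² - 9)² = (((5 + 14) - 11)² - 9)² = ((19 - 11)² - 9)² = (8² - 9)² = (64 - 9)² = 55² = 3025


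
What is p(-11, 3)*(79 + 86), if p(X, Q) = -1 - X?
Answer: 1650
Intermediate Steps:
p(-11, 3)*(79 + 86) = (-1 - 1*(-11))*(79 + 86) = (-1 + 11)*165 = 10*165 = 1650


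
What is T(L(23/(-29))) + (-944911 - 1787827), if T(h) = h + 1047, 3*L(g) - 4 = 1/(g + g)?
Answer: -376973203/138 ≈ -2.7317e+6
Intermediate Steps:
L(g) = 4/3 + 1/(6*g) (L(g) = 4/3 + 1/(3*(g + g)) = 4/3 + 1/(3*((2*g))) = 4/3 + (1/(2*g))/3 = 4/3 + 1/(6*g))
T(h) = 1047 + h
T(L(23/(-29))) + (-944911 - 1787827) = (1047 + (1 + 8*(23/(-29)))/(6*((23/(-29))))) + (-944911 - 1787827) = (1047 + (1 + 8*(23*(-1/29)))/(6*((23*(-1/29))))) - 2732738 = (1047 + (1 + 8*(-23/29))/(6*(-23/29))) - 2732738 = (1047 + (⅙)*(-29/23)*(1 - 184/29)) - 2732738 = (1047 + (⅙)*(-29/23)*(-155/29)) - 2732738 = (1047 + 155/138) - 2732738 = 144641/138 - 2732738 = -376973203/138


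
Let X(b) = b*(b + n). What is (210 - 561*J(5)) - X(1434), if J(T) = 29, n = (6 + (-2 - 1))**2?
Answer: -2085321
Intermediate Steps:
n = 9 (n = (6 - 3)**2 = 3**2 = 9)
X(b) = b*(9 + b) (X(b) = b*(b + 9) = b*(9 + b))
(210 - 561*J(5)) - X(1434) = (210 - 561*29) - 1434*(9 + 1434) = (210 - 16269) - 1434*1443 = -16059 - 1*2069262 = -16059 - 2069262 = -2085321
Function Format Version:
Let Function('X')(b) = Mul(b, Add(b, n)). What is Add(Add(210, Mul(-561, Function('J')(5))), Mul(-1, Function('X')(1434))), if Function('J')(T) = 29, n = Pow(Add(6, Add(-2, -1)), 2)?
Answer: -2085321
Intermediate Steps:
n = 9 (n = Pow(Add(6, -3), 2) = Pow(3, 2) = 9)
Function('X')(b) = Mul(b, Add(9, b)) (Function('X')(b) = Mul(b, Add(b, 9)) = Mul(b, Add(9, b)))
Add(Add(210, Mul(-561, Function('J')(5))), Mul(-1, Function('X')(1434))) = Add(Add(210, Mul(-561, 29)), Mul(-1, Mul(1434, Add(9, 1434)))) = Add(Add(210, -16269), Mul(-1, Mul(1434, 1443))) = Add(-16059, Mul(-1, 2069262)) = Add(-16059, -2069262) = -2085321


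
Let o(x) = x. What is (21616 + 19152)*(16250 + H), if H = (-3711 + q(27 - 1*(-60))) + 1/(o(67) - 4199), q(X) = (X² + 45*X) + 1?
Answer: 1011730966064/1033 ≈ 9.7941e+8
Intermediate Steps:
q(X) = 1 + X² + 45*X
H = 32122167/4132 (H = (-3711 + (1 + (27 - 1*(-60))² + 45*(27 - 1*(-60)))) + 1/(67 - 4199) = (-3711 + (1 + (27 + 60)² + 45*(27 + 60))) + 1/(-4132) = (-3711 + (1 + 87² + 45*87)) - 1/4132 = (-3711 + (1 + 7569 + 3915)) - 1/4132 = (-3711 + 11485) - 1/4132 = 7774 - 1/4132 = 32122167/4132 ≈ 7774.0)
(21616 + 19152)*(16250 + H) = (21616 + 19152)*(16250 + 32122167/4132) = 40768*(99267167/4132) = 1011730966064/1033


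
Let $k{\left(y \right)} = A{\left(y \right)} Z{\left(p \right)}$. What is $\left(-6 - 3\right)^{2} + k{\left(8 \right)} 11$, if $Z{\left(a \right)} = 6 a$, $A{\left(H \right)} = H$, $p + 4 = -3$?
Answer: $-3615$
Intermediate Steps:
$p = -7$ ($p = -4 - 3 = -7$)
$k{\left(y \right)} = - 42 y$ ($k{\left(y \right)} = y 6 \left(-7\right) = y \left(-42\right) = - 42 y$)
$\left(-6 - 3\right)^{2} + k{\left(8 \right)} 11 = \left(-6 - 3\right)^{2} + \left(-42\right) 8 \cdot 11 = \left(-9\right)^{2} - 3696 = 81 - 3696 = -3615$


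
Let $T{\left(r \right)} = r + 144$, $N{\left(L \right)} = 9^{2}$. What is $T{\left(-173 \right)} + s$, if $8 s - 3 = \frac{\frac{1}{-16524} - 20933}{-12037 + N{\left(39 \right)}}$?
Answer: $- \frac{44895559283}{1580487552} \approx -28.406$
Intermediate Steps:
$N{\left(L \right)} = 81$
$T{\left(r \right)} = 144 + r$
$s = \frac{938579725}{1580487552}$ ($s = \frac{3}{8} + \frac{\left(\frac{1}{-16524} - 20933\right) \frac{1}{-12037 + 81}}{8} = \frac{3}{8} + \frac{\left(- \frac{1}{16524} - 20933\right) \frac{1}{-11956}}{8} = \frac{3}{8} + \frac{\left(- \frac{345896893}{16524}\right) \left(- \frac{1}{11956}\right)}{8} = \frac{3}{8} + \frac{1}{8} \cdot \frac{345896893}{197560944} = \frac{3}{8} + \frac{345896893}{1580487552} = \frac{938579725}{1580487552} \approx 0.59385$)
$T{\left(-173 \right)} + s = \left(144 - 173\right) + \frac{938579725}{1580487552} = -29 + \frac{938579725}{1580487552} = - \frac{44895559283}{1580487552}$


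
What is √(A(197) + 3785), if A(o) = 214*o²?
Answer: √8308911 ≈ 2882.5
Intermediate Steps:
√(A(197) + 3785) = √(214*197² + 3785) = √(214*38809 + 3785) = √(8305126 + 3785) = √8308911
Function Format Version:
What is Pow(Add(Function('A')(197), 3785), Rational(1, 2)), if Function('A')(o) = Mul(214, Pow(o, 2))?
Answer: Pow(8308911, Rational(1, 2)) ≈ 2882.5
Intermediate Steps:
Pow(Add(Function('A')(197), 3785), Rational(1, 2)) = Pow(Add(Mul(214, Pow(197, 2)), 3785), Rational(1, 2)) = Pow(Add(Mul(214, 38809), 3785), Rational(1, 2)) = Pow(Add(8305126, 3785), Rational(1, 2)) = Pow(8308911, Rational(1, 2))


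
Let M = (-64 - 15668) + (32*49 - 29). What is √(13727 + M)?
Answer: I*√466 ≈ 21.587*I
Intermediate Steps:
M = -14193 (M = -15732 + (1568 - 29) = -15732 + 1539 = -14193)
√(13727 + M) = √(13727 - 14193) = √(-466) = I*√466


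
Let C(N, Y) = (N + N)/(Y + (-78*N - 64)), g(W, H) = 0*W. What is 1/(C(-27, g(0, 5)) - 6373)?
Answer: -1021/6506860 ≈ -0.00015691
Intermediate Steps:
g(W, H) = 0
C(N, Y) = 2*N/(-64 + Y - 78*N) (C(N, Y) = (2*N)/(Y + (-64 - 78*N)) = (2*N)/(-64 + Y - 78*N) = 2*N/(-64 + Y - 78*N))
1/(C(-27, g(0, 5)) - 6373) = 1/(-2*(-27)/(64 - 1*0 + 78*(-27)) - 6373) = 1/(-2*(-27)/(64 + 0 - 2106) - 6373) = 1/(-2*(-27)/(-2042) - 6373) = 1/(-2*(-27)*(-1/2042) - 6373) = 1/(-27/1021 - 6373) = 1/(-6506860/1021) = -1021/6506860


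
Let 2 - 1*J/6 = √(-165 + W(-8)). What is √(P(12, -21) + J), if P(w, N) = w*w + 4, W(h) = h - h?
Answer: √(160 - 6*I*√165) ≈ 12.992 - 2.9661*I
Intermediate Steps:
W(h) = 0
P(w, N) = 4 + w² (P(w, N) = w² + 4 = 4 + w²)
J = 12 - 6*I*√165 (J = 12 - 6*√(-165 + 0) = 12 - 6*I*√165 ≈ 12.0 - 77.071*I)
√(P(12, -21) + J) = √((4 + 12²) + (12 - 6*I*√165)) = √((4 + 144) + (12 - 6*I*√165)) = √(148 + (12 - 6*I*√165)) = √(160 - 6*I*√165)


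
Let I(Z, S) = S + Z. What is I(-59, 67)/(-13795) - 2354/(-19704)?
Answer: 16157899/135908340 ≈ 0.11889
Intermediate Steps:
I(-59, 67)/(-13795) - 2354/(-19704) = (67 - 59)/(-13795) - 2354/(-19704) = 8*(-1/13795) - 2354*(-1/19704) = -8/13795 + 1177/9852 = 16157899/135908340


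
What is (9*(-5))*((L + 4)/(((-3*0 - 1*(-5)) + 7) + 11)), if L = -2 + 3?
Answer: -225/23 ≈ -9.7826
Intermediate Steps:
L = 1
(9*(-5))*((L + 4)/(((-3*0 - 1*(-5)) + 7) + 11)) = (9*(-5))*((1 + 4)/(((-3*0 - 1*(-5)) + 7) + 11)) = -225/(((-1*0 + 5) + 7) + 11) = -225/(((0 + 5) + 7) + 11) = -225/((5 + 7) + 11) = -225/(12 + 11) = -225/23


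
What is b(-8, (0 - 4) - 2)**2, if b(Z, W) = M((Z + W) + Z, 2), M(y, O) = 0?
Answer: 0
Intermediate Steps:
b(Z, W) = 0
b(-8, (0 - 4) - 2)**2 = 0**2 = 0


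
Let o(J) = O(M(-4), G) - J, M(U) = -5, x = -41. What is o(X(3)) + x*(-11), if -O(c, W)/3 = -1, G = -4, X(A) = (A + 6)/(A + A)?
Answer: 905/2 ≈ 452.50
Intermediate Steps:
X(A) = (6 + A)/(2*A) (X(A) = (6 + A)/((2*A)) = (6 + A)*(1/(2*A)) = (6 + A)/(2*A))
O(c, W) = 3 (O(c, W) = -3*(-1) = 3)
o(J) = 3 - J
o(X(3)) + x*(-11) = (3 - (6 + 3)/(2*3)) - 41*(-11) = (3 - 9/(2*3)) + 451 = (3 - 1*3/2) + 451 = (3 - 3/2) + 451 = 3/2 + 451 = 905/2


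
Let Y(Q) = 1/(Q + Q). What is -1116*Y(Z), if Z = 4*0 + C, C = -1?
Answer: 558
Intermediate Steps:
Z = -1 (Z = 4*0 - 1 = 0 - 1 = -1)
Y(Q) = 1/(2*Q)
-1116*Y(Z) = -558/(-1) = -558*(-1) = -1116*(-½) = 558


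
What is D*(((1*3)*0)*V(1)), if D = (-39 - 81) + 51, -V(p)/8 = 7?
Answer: 0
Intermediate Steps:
V(p) = -56 (V(p) = -8*7 = -56)
D = -69 (D = -120 + 51 = -69)
D*(((1*3)*0)*V(1)) = -69*(1*3)*0*(-56) = -69*3*0*(-56) = -0*(-56) = -69*0 = 0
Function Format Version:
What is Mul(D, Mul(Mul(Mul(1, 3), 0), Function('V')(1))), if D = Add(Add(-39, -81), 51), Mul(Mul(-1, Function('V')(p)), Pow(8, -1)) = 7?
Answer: 0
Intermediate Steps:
Function('V')(p) = -56 (Function('V')(p) = Mul(-8, 7) = -56)
D = -69 (D = Add(-120, 51) = -69)
Mul(D, Mul(Mul(Mul(1, 3), 0), Function('V')(1))) = Mul(-69, Mul(Mul(Mul(1, 3), 0), -56)) = Mul(-69, Mul(Mul(3, 0), -56)) = Mul(-69, Mul(0, -56)) = Mul(-69, 0) = 0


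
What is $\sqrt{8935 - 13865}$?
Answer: $i \sqrt{4930} \approx 70.214 i$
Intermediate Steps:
$\sqrt{8935 - 13865} = \sqrt{-4930} = i \sqrt{4930}$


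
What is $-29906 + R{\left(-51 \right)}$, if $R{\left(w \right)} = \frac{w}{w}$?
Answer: $-29905$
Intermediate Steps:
$R{\left(w \right)} = 1$
$-29906 + R{\left(-51 \right)} = -29906 + 1 = -29905$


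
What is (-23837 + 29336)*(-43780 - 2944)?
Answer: -256935276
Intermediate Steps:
(-23837 + 29336)*(-43780 - 2944) = 5499*(-46724) = -256935276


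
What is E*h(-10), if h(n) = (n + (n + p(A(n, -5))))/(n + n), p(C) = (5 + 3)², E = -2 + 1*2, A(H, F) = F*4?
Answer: 0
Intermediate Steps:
A(H, F) = 4*F
E = 0 (E = -2 + 2 = 0)
p(C) = 64 (p(C) = 8² = 64)
h(n) = (64 + 2*n)/(2*n) (h(n) = (n + (n + 64))/(n + n) = (n + (64 + n))/((2*n)) = (64 + 2*n)*(1/(2*n)) = (64 + 2*n)/(2*n))
E*h(-10) = 0*((32 - 10)/(-10)) = 0*(-⅒*22) = 0*(-11/5) = 0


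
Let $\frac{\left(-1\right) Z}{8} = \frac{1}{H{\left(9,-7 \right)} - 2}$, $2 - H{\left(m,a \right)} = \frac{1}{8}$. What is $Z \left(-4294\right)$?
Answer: $-274816$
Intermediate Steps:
$H{\left(m,a \right)} = \frac{15}{8}$ ($H{\left(m,a \right)} = 2 - \frac{1}{8} = \frac{15}{8}$)
$Z = 64$ ($Z = - \frac{8}{\frac{15}{8} - 2} = - \frac{8}{- \frac{1}{8}} = \left(-8\right) \left(-8\right) = 64$)
$Z \left(-4294\right) = 64 \left(-4294\right) = -274816$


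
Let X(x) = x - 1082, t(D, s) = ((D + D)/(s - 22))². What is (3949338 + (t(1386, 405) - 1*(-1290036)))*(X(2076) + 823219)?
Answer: 633462267140230710/146689 ≈ 4.3184e+12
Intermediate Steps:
t(D, s) = 4*D²/(-22 + s)² (t(D, s) = ((2*D)/(-22 + s))² = (2*D/(-22 + s))² = 4*D²/(-22 + s)²)
X(x) = -1082 + x
(3949338 + (t(1386, 405) - 1*(-1290036)))*(X(2076) + 823219) = (3949338 + (4*1386²/(-22 + 405)² - 1*(-1290036)))*((-1082 + 2076) + 823219) = (3949338 + (4*1920996/383² + 1290036))*(994 + 823219) = (3949338 + (4*1920996*(1/146689) + 1290036))*824213 = (3949338 + (7683984/146689 + 1290036))*824213 = (3949338 + 189241774788/146689)*824213 = (768566216670/146689)*824213 = 633462267140230710/146689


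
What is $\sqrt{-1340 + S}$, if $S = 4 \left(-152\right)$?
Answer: $2 i \sqrt{487} \approx 44.136 i$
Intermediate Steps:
$S = -608$
$\sqrt{-1340 + S} = \sqrt{-1340 - 608} = \sqrt{-1948} = 2 i \sqrt{487}$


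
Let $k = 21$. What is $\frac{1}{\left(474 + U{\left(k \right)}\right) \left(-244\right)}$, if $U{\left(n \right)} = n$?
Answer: $- \frac{1}{120780} \approx -8.2795 \cdot 10^{-6}$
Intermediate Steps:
$\frac{1}{\left(474 + U{\left(k \right)}\right) \left(-244\right)} = \frac{1}{\left(474 + 21\right) \left(-244\right)} = \frac{1}{495 \left(-244\right)} = \frac{1}{-120780} = - \frac{1}{120780}$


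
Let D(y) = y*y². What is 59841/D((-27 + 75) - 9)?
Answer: 6649/6591 ≈ 1.0088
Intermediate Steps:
D(y) = y³
59841/D((-27 + 75) - 9) = 59841/(((-27 + 75) - 9)³) = 59841/((48 - 9)³) = 59841/(39³) = 59841/59319 = 59841*(1/59319) = 6649/6591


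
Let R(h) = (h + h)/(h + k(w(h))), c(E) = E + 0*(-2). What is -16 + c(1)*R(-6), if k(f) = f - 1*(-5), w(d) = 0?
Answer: -4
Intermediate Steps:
k(f) = 5 + f (k(f) = f + 5 = 5 + f)
c(E) = E (c(E) = E + 0 = E)
R(h) = 2*h/(5 + h) (R(h) = (h + h)/(h + (5 + 0)) = (2*h)/(h + 5) = (2*h)/(5 + h) = 2*h/(5 + h))
-16 + c(1)*R(-6) = -16 + 1*(2*(-6)/(5 - 6)) = -16 + 1*(2*(-6)/(-1)) = -16 + 1*(2*(-6)*(-1)) = -16 + 1*12 = -16 + 12 = -4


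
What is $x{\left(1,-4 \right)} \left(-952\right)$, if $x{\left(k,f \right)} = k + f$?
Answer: $2856$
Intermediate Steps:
$x{\left(k,f \right)} = f + k$
$x{\left(1,-4 \right)} \left(-952\right) = \left(-4 + 1\right) \left(-952\right) = \left(-3\right) \left(-952\right) = 2856$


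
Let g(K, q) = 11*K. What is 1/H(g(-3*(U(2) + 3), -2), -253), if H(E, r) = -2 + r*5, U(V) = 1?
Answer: -1/1267 ≈ -0.00078927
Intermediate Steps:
H(E, r) = -2 + 5*r
1/H(g(-3*(U(2) + 3), -2), -253) = 1/(-2 + 5*(-253)) = 1/(-2 - 1265) = 1/(-1267) = -1/1267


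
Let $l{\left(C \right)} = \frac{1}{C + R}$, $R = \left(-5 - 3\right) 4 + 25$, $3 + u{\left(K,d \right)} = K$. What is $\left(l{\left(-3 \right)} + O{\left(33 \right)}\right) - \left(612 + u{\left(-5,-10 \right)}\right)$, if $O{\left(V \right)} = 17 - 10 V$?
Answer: $- \frac{9171}{10} \approx -917.1$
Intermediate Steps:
$u{\left(K,d \right)} = -3 + K$
$R = -7$ ($R = \left(-8\right) 4 + 25 = -32 + 25 = -7$)
$l{\left(C \right)} = \frac{1}{-7 + C}$ ($l{\left(C \right)} = \frac{1}{C - 7} = \frac{1}{-7 + C}$)
$\left(l{\left(-3 \right)} + O{\left(33 \right)}\right) - \left(612 + u{\left(-5,-10 \right)}\right) = \left(\frac{1}{-7 - 3} + \left(17 - 330\right)\right) - 604 = \left(\frac{1}{-10} + \left(17 - 330\right)\right) - 604 = \left(- \frac{1}{10} - 313\right) + \left(-612 + 8\right) = - \frac{3131}{10} - 604 = - \frac{9171}{10}$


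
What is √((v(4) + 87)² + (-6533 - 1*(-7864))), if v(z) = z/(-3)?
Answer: 2*√19507/3 ≈ 93.112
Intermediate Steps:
v(z) = -z/3 (v(z) = z*(-⅓) = -z/3)
√((v(4) + 87)² + (-6533 - 1*(-7864))) = √((-⅓*4 + 87)² + (-6533 - 1*(-7864))) = √((-4/3 + 87)² + (-6533 + 7864)) = √((257/3)² + 1331) = √(66049/9 + 1331) = √(78028/9) = 2*√19507/3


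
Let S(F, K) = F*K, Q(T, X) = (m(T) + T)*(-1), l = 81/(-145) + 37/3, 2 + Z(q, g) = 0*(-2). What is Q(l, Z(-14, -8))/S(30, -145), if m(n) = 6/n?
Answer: 13685117/4846052250 ≈ 0.0028240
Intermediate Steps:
Z(q, g) = -2 (Z(q, g) = -2 + 0*(-2) = -2 + 0 = -2)
l = 5122/435 (l = 81*(-1/145) + 37*(1/3) = -81/145 + 37/3 = 5122/435 ≈ 11.775)
Q(T, X) = -T - 6/T (Q(T, X) = (6/T + T)*(-1) = (T + 6/T)*(-1) = -T - 6/T)
Q(l, Z(-14, -8))/S(30, -145) = (-1*5122/435 - 6/5122/435)/((30*(-145))) = (-5122/435 - 6*435/5122)/(-4350) = (-5122/435 - 1305/2561)*(-1/4350) = -13685117/1114035*(-1/4350) = 13685117/4846052250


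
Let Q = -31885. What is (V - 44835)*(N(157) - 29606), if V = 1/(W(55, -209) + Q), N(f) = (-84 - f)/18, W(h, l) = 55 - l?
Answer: 377930009045432/284589 ≈ 1.3280e+9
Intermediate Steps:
N(f) = -14/3 - f/18 (N(f) = (-84 - f)*(1/18) = -14/3 - f/18)
V = -1/31621 (V = 1/((55 - 1*(-209)) - 31885) = 1/((55 + 209) - 31885) = 1/(264 - 31885) = 1/(-31621) = -1/31621 ≈ -3.1625e-5)
(V - 44835)*(N(157) - 29606) = (-1/31621 - 44835)*((-14/3 - 1/18*157) - 29606) = -1417727536*((-14/3 - 157/18) - 29606)/31621 = -1417727536*(-241/18 - 29606)/31621 = -1417727536/31621*(-533149/18) = 377930009045432/284589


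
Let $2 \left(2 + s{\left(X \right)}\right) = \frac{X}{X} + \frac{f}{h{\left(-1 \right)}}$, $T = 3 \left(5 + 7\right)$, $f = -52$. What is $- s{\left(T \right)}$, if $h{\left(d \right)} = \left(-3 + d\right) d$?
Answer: $8$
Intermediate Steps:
$h{\left(d \right)} = d \left(-3 + d\right)$
$T = 36$ ($T = 3 \cdot 12 = 36$)
$s{\left(X \right)} = -8$ ($s{\left(X \right)} = -2 + \frac{\frac{X}{X} - \frac{52}{\left(-1\right) \left(-3 - 1\right)}}{2} = -2 + \frac{1 - \frac{52}{\left(-1\right) \left(-4\right)}}{2} = -2 + \frac{1 - \frac{52}{4}}{2} = -2 + \frac{1 - 13}{2} = -2 + \frac{1}{2} \left(-12\right) = -2 - 6 = -8$)
$- s{\left(T \right)} = \left(-1\right) \left(-8\right) = 8$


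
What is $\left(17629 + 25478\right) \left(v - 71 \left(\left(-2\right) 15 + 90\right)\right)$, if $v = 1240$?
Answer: $-130183140$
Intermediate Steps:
$\left(17629 + 25478\right) \left(v - 71 \left(\left(-2\right) 15 + 90\right)\right) = \left(17629 + 25478\right) \left(1240 - 71 \left(\left(-2\right) 15 + 90\right)\right) = 43107 \left(1240 - 71 \left(-30 + 90\right)\right) = 43107 \left(1240 - 4260\right) = 43107 \left(-3020\right) = -130183140$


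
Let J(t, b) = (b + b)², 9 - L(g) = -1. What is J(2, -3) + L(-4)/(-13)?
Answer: 458/13 ≈ 35.231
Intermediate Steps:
L(g) = 10 (L(g) = 9 - 1*(-1) = 9 + 1 = 10)
J(t, b) = 4*b² (J(t, b) = (2*b)² = 4*b²)
J(2, -3) + L(-4)/(-13) = 4*(-3)² + 10/(-13) = 4*9 + 10*(-1/13) = 36 - 10/13 = 458/13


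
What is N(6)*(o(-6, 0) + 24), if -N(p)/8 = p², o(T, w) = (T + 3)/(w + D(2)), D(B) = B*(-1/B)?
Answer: -7776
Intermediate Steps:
D(B) = -1
o(T, w) = (3 + T)/(-1 + w) (o(T, w) = (T + 3)/(w - 1) = (3 + T)/(-1 + w))
N(p) = -8*p²
N(6)*(o(-6, 0) + 24) = (-8*6²)*((3 - 6)/(-1 + 0) + 24) = (-8*36)*(-3/(-1) + 24) = -288*(-1*(-3) + 24) = -288*(3 + 24) = -288*27 = -7776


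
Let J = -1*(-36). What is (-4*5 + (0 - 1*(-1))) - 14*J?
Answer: -523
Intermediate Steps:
J = 36
(-4*5 + (0 - 1*(-1))) - 14*J = (-4*5 + (0 - 1*(-1))) - 14*36 = (-20 + (0 + 1)) - 504 = (-20 + 1) - 504 = -19 - 504 = -523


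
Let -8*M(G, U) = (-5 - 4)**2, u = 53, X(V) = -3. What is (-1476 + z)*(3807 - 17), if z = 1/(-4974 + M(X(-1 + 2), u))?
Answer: -223051187240/39873 ≈ -5.5940e+6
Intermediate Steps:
M(G, U) = -81/8 (M(G, U) = -(-5 - 4)**2/8 = -1/8*(-9)**2 = -1/8*81 = -81/8)
z = -8/39873 (z = 1/(-4974 - 81/8) = 1/(-39873/8) = -8/39873 ≈ -0.00020064)
(-1476 + z)*(3807 - 17) = (-1476 - 8/39873)*(3807 - 17) = -58852556/39873*3790 = -223051187240/39873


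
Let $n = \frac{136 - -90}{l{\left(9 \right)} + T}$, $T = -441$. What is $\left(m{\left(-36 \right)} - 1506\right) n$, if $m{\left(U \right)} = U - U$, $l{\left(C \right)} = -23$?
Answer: $\frac{85089}{116} \approx 733.53$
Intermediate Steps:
$n = - \frac{113}{232}$ ($n = \frac{136 - -90}{-23 - 441} = \frac{136 + \left(104 - 14\right)}{-464} = \left(136 + 90\right) \left(- \frac{1}{464}\right) = 226 \left(- \frac{1}{464}\right) = - \frac{113}{232} \approx -0.48707$)
$m{\left(U \right)} = 0$
$\left(m{\left(-36 \right)} - 1506\right) n = \left(0 - 1506\right) \left(- \frac{113}{232}\right) = \left(-1506\right) \left(- \frac{113}{232}\right) = \frac{85089}{116}$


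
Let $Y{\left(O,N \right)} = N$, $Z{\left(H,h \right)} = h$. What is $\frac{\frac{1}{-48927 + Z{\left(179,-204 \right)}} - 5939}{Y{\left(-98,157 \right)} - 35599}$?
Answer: $\frac{145894505}{870650451} \approx 0.16757$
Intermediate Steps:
$\frac{\frac{1}{-48927 + Z{\left(179,-204 \right)}} - 5939}{Y{\left(-98,157 \right)} - 35599} = \frac{\frac{1}{-48927 - 204} - 5939}{157 - 35599} = \frac{\frac{1}{-49131} - 5939}{-35442} = \left(- \frac{1}{49131} - 5939\right) \left(- \frac{1}{35442}\right) = \left(- \frac{291789010}{49131}\right) \left(- \frac{1}{35442}\right) = \frac{145894505}{870650451}$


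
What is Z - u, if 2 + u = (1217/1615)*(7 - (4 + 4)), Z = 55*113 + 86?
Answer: 10180562/1615 ≈ 6303.8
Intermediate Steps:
Z = 6301 (Z = 6215 + 86 = 6301)
u = -4447/1615 (u = -2 + (1217/1615)*(7 - (4 + 4)) = -2 + (1217*(1/1615))*(7 - 1*8) = -2 + 1217*(7 - 8)/1615 = -2 + (1217/1615)*(-1) = -2 - 1217/1615 = -4447/1615 ≈ -2.7536)
Z - u = 6301 - 1*(-4447/1615) = 6301 + 4447/1615 = 10180562/1615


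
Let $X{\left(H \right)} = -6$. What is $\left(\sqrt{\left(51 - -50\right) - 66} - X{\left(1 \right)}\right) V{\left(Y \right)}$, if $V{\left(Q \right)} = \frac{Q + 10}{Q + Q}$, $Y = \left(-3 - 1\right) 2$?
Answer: $- \frac{3}{4} - \frac{\sqrt{35}}{8} \approx -1.4895$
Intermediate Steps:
$Y = -8$ ($Y = \left(-4\right) 2 = -8$)
$V{\left(Q \right)} = \frac{10 + Q}{2 Q}$
$\left(\sqrt{\left(51 - -50\right) - 66} - X{\left(1 \right)}\right) V{\left(Y \right)} = \left(\sqrt{\left(51 - -50\right) - 66} - -6\right) \frac{10 - 8}{2 \left(-8\right)} = \left(\sqrt{\left(51 + 50\right) - 66} + 6\right) \frac{1}{2} \left(- \frac{1}{8}\right) 2 = \left(\sqrt{101 - 66} + 6\right) \left(- \frac{1}{8}\right) = \left(\sqrt{35} + 6\right) \left(- \frac{1}{8}\right) = \left(6 + \sqrt{35}\right) \left(- \frac{1}{8}\right) = - \frac{3}{4} - \frac{\sqrt{35}}{8}$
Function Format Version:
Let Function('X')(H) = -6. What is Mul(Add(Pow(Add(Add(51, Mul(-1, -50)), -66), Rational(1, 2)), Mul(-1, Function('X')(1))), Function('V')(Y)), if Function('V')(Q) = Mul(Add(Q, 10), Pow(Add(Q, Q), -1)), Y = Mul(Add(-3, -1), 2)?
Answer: Add(Rational(-3, 4), Mul(Rational(-1, 8), Pow(35, Rational(1, 2)))) ≈ -1.4895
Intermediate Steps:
Y = -8 (Y = Mul(-4, 2) = -8)
Function('V')(Q) = Mul(Rational(1, 2), Pow(Q, -1), Add(10, Q)) (Function('V')(Q) = Mul(Add(10, Q), Pow(Mul(2, Q), -1)) = Mul(Add(10, Q), Mul(Rational(1, 2), Pow(Q, -1))) = Mul(Rational(1, 2), Pow(Q, -1), Add(10, Q)))
Mul(Add(Pow(Add(Add(51, Mul(-1, -50)), -66), Rational(1, 2)), Mul(-1, Function('X')(1))), Function('V')(Y)) = Mul(Add(Pow(Add(Add(51, Mul(-1, -50)), -66), Rational(1, 2)), Mul(-1, -6)), Mul(Rational(1, 2), Pow(-8, -1), Add(10, -8))) = Mul(Add(Pow(Add(Add(51, 50), -66), Rational(1, 2)), 6), Mul(Rational(1, 2), Rational(-1, 8), 2)) = Mul(Add(Pow(Add(101, -66), Rational(1, 2)), 6), Rational(-1, 8)) = Mul(Add(Pow(35, Rational(1, 2)), 6), Rational(-1, 8)) = Mul(Add(6, Pow(35, Rational(1, 2))), Rational(-1, 8)) = Add(Rational(-3, 4), Mul(Rational(-1, 8), Pow(35, Rational(1, 2))))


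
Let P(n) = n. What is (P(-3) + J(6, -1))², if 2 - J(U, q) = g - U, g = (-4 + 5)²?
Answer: 16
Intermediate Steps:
g = 1 (g = 1² = 1)
J(U, q) = 1 + U (J(U, q) = 2 - (1 - U) = 2 + (-1 + U) = 1 + U)
(P(-3) + J(6, -1))² = (-3 + (1 + 6))² = (-3 + 7)² = 4² = 16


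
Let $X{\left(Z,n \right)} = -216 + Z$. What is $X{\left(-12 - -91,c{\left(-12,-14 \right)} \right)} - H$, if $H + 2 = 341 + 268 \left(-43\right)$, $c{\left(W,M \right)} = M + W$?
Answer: $11048$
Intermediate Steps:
$H = -11185$ ($H = -2 + \left(341 + 268 \left(-43\right)\right) = -2 + \left(341 - 11524\right) = -2 - 11183 = -11185$)
$X{\left(-12 - -91,c{\left(-12,-14 \right)} \right)} - H = \left(-216 - -79\right) - -11185 = \left(-216 + \left(-12 + 91\right)\right) + 11185 = \left(-216 + 79\right) + 11185 = -137 + 11185 = 11048$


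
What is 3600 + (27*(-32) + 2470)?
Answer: 5206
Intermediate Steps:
3600 + (27*(-32) + 2470) = 3600 + (-864 + 2470) = 3600 + 1606 = 5206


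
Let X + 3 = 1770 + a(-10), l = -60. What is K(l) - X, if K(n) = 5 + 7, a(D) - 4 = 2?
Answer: -1761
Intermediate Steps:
a(D) = 6 (a(D) = 4 + 2 = 6)
K(n) = 12
X = 1773 (X = -3 + (1770 + 6) = -3 + 1776 = 1773)
K(l) - X = 12 - 1*1773 = 12 - 1773 = -1761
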